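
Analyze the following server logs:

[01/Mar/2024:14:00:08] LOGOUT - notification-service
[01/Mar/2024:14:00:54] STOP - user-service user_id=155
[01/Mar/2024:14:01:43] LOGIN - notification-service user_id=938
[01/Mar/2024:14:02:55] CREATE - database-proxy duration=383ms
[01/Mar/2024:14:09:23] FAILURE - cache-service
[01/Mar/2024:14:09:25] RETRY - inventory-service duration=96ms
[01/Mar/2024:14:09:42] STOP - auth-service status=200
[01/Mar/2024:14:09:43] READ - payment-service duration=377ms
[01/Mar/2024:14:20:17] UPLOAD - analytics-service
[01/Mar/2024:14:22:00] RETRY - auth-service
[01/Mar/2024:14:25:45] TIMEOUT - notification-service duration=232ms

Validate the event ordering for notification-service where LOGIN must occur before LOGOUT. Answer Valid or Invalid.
Invalid

To validate ordering:

1. Required order: LOGIN → LOGOUT
2. Rule: LOGIN must occur before LOGOUT
3. Check actual order of events for notification-service
4. Result: Invalid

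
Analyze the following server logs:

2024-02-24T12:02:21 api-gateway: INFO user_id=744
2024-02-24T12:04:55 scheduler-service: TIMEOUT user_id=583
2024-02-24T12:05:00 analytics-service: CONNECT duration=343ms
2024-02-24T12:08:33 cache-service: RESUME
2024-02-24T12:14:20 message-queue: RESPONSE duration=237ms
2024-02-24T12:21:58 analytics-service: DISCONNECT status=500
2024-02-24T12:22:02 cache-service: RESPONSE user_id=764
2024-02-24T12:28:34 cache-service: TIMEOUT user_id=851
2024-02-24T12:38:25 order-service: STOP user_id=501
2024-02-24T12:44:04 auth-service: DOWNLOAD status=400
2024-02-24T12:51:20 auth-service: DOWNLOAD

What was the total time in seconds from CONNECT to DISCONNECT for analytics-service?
1018

To calculate state duration:

1. Find CONNECT event for analytics-service: 2024-02-24T12:05:00
2. Find DISCONNECT event for analytics-service: 2024-02-24T12:21:58
3. Calculate duration: 2024-02-24T12:21:58 - 2024-02-24T12:05:00 = 1018 seconds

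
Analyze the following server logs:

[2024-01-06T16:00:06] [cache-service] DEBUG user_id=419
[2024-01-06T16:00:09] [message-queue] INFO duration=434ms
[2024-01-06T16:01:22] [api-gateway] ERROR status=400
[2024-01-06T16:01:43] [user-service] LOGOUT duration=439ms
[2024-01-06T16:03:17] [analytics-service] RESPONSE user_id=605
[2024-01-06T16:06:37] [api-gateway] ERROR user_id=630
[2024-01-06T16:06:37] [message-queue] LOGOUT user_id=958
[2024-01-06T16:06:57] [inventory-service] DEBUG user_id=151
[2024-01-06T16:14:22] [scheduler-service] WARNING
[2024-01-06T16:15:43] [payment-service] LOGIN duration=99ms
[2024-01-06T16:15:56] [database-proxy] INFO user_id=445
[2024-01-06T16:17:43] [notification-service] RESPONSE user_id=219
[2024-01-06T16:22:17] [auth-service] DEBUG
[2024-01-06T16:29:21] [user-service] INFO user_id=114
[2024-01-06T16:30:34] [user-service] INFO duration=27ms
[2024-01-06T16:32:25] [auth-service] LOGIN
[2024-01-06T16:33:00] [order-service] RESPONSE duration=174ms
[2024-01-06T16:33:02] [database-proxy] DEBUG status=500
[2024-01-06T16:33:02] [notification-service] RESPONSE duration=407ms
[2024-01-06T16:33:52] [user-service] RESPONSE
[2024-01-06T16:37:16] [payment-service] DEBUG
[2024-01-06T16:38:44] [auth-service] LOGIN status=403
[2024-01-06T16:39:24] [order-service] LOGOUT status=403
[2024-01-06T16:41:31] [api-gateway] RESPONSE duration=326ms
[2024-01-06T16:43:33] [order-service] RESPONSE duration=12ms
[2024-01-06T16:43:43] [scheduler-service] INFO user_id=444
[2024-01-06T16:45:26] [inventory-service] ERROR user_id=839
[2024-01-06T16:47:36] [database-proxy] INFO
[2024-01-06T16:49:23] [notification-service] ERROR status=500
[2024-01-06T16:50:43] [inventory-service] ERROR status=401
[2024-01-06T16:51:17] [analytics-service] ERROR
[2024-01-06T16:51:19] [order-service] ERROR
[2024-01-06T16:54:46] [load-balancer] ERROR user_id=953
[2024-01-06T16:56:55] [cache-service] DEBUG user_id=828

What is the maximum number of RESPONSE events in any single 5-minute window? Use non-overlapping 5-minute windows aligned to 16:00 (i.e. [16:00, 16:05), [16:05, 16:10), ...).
3

To find the burst window:

1. Divide the log period into non-overlapping 5-minute windows starting at 16:00
2. Count RESPONSE events in each window
3. Find the window with maximum count
4. Maximum events in a window: 3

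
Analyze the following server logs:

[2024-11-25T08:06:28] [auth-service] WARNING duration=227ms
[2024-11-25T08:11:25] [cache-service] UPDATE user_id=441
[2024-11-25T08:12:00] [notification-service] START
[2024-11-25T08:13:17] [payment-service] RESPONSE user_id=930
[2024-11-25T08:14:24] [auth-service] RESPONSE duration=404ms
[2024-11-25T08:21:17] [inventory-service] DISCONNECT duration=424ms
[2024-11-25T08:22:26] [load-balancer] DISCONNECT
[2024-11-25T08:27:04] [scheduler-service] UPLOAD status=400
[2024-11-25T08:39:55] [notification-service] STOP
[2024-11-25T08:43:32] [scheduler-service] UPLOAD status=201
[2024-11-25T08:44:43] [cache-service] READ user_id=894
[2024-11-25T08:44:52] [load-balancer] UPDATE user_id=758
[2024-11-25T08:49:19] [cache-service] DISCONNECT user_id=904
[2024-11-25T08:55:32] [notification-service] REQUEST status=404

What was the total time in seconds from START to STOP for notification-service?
1675

To calculate state duration:

1. Find START event for notification-service: 2024-11-25T08:12:00
2. Find STOP event for notification-service: 2024-11-25T08:39:55
3. Calculate duration: 2024-11-25T08:39:55 - 2024-11-25T08:12:00 = 1675 seconds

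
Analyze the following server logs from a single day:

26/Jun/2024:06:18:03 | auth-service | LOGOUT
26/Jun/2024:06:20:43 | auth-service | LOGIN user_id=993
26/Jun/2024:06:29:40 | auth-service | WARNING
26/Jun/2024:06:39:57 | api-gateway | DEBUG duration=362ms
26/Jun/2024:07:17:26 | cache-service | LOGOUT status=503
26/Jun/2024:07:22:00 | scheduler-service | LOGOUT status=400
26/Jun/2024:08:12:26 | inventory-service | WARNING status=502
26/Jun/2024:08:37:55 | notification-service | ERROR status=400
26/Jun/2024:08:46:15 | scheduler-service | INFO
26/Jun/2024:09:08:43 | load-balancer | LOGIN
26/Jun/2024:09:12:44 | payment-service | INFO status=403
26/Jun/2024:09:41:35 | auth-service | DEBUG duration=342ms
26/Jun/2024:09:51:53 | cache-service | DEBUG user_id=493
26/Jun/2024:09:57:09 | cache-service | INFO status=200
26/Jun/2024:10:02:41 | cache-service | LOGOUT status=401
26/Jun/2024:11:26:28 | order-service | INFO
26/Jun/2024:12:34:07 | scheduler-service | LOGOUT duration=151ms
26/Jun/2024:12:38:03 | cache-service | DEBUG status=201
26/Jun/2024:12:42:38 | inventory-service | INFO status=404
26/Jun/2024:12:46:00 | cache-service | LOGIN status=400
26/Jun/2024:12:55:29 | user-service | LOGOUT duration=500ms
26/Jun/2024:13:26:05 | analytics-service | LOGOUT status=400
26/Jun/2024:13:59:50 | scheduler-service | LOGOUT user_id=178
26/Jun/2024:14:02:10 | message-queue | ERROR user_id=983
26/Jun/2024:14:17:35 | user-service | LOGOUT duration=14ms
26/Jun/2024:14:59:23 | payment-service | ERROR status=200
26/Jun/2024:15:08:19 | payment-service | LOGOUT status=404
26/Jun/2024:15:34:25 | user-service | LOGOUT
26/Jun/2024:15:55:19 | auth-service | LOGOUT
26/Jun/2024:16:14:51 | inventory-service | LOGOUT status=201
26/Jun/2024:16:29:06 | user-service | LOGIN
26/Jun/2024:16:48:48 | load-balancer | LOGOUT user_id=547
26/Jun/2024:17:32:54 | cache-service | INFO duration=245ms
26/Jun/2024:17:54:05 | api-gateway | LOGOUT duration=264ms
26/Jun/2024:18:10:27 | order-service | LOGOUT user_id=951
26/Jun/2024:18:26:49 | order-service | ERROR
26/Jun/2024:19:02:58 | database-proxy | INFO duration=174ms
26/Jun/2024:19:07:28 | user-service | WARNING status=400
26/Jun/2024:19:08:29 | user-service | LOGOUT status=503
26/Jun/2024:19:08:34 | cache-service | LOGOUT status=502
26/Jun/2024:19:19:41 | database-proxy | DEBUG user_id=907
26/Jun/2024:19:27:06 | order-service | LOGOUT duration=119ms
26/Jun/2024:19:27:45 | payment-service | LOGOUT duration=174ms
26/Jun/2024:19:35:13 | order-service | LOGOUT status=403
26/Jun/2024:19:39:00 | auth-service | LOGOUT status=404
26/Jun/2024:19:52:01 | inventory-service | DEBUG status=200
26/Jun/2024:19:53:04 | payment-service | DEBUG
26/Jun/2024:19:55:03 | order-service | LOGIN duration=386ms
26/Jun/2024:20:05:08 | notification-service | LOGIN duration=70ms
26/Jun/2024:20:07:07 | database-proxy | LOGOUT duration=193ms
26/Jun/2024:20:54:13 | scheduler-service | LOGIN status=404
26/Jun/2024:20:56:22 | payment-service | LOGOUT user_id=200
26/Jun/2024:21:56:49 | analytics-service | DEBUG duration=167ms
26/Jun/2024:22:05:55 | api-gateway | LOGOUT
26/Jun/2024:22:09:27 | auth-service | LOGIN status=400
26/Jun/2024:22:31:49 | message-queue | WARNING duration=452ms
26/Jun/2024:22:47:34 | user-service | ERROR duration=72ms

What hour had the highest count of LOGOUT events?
19

To find the peak hour:

1. Group all LOGOUT events by hour
2. Count events in each hour
3. Find hour with maximum count
4. Peak hour: 19 (with 6 events)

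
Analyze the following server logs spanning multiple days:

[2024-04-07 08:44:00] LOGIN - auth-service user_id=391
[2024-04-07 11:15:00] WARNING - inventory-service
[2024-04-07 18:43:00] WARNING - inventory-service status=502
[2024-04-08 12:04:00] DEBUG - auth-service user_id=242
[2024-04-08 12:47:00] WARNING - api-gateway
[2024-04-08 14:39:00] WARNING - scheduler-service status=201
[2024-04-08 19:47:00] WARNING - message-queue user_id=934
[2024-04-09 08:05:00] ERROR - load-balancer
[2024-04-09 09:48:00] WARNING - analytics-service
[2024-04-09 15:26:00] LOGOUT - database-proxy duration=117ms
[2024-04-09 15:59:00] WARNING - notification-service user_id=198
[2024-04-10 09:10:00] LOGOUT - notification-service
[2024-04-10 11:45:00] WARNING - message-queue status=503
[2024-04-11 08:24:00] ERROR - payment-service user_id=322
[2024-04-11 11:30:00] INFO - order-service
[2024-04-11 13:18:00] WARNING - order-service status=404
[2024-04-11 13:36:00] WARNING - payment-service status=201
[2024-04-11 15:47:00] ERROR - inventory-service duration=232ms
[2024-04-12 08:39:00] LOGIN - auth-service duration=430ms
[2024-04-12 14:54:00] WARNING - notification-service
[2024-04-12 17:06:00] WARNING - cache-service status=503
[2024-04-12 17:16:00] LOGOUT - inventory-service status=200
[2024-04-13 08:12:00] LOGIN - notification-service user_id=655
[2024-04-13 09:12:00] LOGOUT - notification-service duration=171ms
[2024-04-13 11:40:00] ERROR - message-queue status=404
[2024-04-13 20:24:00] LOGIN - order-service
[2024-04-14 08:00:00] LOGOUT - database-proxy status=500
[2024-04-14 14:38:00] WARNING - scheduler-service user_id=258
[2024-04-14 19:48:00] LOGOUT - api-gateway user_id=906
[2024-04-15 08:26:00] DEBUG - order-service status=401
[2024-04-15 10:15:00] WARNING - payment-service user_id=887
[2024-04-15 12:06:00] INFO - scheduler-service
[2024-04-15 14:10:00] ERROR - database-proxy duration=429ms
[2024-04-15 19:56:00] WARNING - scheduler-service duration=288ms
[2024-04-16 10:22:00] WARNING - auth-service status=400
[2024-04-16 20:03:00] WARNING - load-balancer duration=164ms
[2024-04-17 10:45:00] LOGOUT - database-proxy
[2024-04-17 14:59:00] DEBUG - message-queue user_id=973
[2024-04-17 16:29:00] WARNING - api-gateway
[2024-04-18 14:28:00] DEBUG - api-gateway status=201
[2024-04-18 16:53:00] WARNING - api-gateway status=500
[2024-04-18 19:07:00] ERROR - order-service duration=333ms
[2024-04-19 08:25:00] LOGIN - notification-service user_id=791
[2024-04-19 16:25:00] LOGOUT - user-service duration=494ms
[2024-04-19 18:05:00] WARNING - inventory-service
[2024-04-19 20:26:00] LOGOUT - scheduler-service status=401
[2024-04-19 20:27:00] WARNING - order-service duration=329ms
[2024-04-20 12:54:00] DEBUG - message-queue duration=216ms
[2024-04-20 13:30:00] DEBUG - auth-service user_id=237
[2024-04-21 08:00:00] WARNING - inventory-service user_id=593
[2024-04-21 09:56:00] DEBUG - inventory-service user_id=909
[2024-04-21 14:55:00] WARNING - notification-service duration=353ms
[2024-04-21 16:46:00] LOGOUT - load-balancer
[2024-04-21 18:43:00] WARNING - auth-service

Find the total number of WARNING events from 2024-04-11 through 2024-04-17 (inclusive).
10

To filter by date range:

1. Date range: 2024-04-11 through 2024-04-17, both dates inclusive
2. Filter for WARNING events whose date falls in this range
3. Count matching events: 10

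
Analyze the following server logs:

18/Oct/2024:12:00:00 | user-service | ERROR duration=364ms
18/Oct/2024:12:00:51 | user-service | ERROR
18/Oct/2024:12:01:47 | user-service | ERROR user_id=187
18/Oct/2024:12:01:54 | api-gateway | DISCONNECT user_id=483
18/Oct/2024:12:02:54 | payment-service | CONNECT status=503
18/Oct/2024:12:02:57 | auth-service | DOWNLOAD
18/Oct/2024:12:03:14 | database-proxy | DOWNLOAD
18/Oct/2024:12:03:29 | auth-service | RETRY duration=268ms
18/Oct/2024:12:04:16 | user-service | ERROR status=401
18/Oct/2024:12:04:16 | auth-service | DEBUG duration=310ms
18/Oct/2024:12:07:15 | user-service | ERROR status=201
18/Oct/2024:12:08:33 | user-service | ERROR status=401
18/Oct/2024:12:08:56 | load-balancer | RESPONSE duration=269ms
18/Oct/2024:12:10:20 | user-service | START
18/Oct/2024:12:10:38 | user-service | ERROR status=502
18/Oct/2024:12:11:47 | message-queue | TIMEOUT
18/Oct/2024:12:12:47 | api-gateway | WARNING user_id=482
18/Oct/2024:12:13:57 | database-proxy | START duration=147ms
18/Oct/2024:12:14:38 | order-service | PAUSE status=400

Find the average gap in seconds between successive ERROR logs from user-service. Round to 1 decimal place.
106.3

To calculate average interval:

1. Find all ERROR events for user-service in order
2. Calculate time gaps between consecutive events
3. Compute mean of gaps: 638 / 6 = 106.3 seconds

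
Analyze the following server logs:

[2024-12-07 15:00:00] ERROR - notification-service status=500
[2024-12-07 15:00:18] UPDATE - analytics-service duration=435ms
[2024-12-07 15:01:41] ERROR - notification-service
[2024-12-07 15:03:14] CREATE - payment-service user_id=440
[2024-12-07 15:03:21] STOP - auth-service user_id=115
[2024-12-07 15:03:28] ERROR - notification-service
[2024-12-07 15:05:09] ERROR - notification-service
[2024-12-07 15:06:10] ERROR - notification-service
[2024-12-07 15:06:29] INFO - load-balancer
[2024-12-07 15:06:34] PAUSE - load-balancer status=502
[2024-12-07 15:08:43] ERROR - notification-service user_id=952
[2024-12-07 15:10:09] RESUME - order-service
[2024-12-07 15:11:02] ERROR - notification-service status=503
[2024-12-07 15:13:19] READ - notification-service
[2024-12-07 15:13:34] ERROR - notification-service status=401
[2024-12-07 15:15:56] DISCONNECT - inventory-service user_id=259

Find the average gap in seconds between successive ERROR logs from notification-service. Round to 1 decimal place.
116.3

To calculate average interval:

1. Find all ERROR events for notification-service in order
2. Calculate time gaps between consecutive events
3. Compute mean of gaps: 814 / 7 = 116.3 seconds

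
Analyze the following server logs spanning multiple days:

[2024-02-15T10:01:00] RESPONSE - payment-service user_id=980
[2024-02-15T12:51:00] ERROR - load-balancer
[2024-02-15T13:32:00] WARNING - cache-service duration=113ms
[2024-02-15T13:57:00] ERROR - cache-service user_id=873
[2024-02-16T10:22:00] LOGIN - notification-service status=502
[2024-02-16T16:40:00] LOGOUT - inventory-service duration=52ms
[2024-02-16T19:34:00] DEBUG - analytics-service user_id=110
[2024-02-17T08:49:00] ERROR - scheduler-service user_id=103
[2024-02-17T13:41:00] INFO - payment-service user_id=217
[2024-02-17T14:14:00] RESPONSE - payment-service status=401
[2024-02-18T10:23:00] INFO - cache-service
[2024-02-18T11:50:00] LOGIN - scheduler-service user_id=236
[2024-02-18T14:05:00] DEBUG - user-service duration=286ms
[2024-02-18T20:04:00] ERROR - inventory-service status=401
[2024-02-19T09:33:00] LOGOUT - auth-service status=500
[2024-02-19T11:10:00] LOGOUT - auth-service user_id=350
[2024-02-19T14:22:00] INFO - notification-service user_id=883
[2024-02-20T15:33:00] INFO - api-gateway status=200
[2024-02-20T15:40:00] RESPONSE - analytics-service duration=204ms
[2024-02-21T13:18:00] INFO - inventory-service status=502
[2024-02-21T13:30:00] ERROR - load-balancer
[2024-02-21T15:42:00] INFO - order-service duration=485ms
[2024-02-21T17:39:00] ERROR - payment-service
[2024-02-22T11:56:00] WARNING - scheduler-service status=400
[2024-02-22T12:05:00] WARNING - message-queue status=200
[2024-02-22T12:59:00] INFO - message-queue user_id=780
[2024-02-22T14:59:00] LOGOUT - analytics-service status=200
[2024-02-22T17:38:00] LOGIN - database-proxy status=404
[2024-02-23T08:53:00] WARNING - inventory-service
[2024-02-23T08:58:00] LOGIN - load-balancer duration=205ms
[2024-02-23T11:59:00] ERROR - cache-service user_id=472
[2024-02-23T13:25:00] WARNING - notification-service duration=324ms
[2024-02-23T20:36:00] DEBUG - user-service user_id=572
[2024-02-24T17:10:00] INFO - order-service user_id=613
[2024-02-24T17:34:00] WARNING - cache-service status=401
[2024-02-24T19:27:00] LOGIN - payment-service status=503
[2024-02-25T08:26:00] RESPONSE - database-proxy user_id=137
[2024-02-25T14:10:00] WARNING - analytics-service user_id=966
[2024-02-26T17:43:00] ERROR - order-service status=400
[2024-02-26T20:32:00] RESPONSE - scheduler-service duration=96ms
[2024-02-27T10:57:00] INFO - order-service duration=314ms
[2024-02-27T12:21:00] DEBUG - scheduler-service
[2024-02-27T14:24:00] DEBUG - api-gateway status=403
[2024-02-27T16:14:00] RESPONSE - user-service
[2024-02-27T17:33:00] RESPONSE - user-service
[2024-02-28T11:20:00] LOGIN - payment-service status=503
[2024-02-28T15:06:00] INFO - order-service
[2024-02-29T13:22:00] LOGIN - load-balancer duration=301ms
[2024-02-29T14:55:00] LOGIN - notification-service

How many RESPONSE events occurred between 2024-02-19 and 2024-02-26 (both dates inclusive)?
3

To filter by date range:

1. Date range: 2024-02-19 through 2024-02-26, both dates inclusive
2. Filter for RESPONSE events whose date falls in this range
3. Count matching events: 3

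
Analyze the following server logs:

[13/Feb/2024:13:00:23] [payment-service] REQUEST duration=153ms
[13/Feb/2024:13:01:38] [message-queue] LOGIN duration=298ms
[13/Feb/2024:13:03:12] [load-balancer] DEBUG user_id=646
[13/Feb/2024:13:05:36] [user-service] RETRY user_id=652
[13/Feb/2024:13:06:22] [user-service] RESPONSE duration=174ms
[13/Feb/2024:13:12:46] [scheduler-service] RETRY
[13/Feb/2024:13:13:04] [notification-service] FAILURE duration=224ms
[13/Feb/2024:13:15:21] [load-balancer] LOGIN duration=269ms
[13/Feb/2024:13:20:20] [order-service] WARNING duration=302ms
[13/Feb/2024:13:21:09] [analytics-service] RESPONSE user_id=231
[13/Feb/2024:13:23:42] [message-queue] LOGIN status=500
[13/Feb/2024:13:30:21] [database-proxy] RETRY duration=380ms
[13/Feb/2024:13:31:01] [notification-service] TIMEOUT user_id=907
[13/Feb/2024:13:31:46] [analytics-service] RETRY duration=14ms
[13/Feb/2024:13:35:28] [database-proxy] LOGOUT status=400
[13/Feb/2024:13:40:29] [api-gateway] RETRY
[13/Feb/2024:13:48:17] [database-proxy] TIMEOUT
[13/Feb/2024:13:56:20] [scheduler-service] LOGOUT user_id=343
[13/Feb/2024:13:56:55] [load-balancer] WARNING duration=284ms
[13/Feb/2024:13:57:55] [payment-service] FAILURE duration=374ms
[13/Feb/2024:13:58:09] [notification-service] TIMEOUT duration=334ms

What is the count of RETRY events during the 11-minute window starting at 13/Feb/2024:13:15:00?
0

To count events in the time window:

1. Window boundaries: 13/Feb/2024:13:15:00 to 13/Feb/2024:13:26:00
2. Filter for RETRY events within this window
3. Count matching events: 0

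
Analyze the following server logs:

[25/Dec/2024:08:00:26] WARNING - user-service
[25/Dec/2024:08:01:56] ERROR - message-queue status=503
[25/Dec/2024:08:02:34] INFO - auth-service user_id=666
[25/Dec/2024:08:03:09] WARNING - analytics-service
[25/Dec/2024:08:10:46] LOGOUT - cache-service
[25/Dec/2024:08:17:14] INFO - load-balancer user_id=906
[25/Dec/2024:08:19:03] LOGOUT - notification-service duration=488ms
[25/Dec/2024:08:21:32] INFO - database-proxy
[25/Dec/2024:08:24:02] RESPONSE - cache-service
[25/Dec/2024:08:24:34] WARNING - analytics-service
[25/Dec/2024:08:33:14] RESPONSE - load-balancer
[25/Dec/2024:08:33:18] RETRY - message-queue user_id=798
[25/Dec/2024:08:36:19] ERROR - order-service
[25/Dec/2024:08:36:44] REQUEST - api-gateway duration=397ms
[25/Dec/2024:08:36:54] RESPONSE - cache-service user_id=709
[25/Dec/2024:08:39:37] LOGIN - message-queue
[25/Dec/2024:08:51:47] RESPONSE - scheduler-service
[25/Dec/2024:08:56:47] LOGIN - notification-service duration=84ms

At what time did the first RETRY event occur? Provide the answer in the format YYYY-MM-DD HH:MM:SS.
2024-12-25 08:33:18

To find the first event:

1. Filter for all RETRY events
2. Sort by timestamp
3. Select the first one
4. Timestamp: 2024-12-25 08:33:18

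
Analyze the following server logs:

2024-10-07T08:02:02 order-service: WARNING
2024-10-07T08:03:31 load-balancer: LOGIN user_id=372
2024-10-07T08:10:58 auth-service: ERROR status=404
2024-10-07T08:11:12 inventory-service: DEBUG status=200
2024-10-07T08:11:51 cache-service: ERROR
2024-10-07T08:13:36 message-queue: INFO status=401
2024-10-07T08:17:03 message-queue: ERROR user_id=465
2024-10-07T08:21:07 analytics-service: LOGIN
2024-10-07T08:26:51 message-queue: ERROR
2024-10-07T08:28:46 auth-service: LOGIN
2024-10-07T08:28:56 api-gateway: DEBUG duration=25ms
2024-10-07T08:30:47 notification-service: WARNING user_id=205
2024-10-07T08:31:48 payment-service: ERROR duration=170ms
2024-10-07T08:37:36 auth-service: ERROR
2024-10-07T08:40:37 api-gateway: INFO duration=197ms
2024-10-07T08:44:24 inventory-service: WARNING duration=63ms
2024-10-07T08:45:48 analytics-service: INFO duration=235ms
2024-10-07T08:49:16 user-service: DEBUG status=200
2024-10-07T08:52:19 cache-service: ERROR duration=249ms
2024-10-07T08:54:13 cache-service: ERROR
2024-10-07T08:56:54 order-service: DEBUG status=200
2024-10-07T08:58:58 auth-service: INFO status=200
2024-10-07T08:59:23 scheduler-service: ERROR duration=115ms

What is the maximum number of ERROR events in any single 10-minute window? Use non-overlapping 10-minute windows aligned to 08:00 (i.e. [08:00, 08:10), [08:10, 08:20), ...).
3

To find the burst window:

1. Divide the log period into non-overlapping 10-minute windows starting at 08:00
2. Count ERROR events in each window
3. Find the window with maximum count
4. Maximum events in a window: 3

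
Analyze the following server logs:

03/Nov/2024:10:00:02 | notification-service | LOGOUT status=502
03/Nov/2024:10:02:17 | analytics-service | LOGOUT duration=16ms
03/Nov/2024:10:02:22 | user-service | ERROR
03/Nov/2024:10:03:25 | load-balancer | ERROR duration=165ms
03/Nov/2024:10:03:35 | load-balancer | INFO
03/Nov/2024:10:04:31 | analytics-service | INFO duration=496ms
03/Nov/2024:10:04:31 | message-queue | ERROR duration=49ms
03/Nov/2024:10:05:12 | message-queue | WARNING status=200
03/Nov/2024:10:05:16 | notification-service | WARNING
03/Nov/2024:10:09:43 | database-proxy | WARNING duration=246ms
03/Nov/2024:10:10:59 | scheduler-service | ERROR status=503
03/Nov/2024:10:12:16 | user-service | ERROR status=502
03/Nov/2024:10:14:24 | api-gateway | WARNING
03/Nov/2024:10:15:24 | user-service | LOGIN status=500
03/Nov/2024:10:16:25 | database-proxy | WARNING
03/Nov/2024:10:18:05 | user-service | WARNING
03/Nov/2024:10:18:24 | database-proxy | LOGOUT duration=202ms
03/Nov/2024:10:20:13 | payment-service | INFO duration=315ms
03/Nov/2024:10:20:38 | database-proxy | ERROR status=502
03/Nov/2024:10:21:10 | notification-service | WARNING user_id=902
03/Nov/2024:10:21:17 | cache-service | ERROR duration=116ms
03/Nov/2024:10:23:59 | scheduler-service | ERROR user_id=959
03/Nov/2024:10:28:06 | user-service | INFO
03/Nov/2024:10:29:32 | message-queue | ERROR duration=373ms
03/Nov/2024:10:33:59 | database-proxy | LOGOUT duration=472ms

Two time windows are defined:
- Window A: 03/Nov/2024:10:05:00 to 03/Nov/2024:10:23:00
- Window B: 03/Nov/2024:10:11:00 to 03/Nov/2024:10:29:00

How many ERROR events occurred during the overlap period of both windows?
3

To find overlap events:

1. Window A: 03/Nov/2024:10:05:00 to 03/Nov/2024:10:23:00
2. Window B: 03/Nov/2024:10:11:00 to 03/Nov/2024:10:29:00
3. Overlap period: 03/Nov/2024:10:11:00 to 03/Nov/2024:10:23:00
4. Count ERROR events in overlap: 3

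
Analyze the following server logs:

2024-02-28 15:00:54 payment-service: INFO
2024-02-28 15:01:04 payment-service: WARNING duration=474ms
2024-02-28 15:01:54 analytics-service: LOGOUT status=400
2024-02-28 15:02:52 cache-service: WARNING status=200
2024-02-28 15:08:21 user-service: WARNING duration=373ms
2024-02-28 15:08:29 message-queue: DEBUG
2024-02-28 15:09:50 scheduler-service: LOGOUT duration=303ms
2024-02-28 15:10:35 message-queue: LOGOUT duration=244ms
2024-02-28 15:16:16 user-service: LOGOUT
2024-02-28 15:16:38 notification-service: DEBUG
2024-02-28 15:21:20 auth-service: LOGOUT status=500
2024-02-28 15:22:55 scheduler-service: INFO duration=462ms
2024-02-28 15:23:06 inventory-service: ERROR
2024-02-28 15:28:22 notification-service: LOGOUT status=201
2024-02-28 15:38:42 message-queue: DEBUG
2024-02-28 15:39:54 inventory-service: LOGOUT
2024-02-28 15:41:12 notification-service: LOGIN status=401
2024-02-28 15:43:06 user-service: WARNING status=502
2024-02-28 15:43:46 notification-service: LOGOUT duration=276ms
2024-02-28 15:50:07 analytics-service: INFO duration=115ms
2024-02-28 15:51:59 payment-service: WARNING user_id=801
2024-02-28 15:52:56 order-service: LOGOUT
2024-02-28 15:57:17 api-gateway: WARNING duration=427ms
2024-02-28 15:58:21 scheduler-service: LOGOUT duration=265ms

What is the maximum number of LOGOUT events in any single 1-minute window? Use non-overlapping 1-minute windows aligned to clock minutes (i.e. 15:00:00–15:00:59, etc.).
1

To find the burst window:

1. Divide the log period into non-overlapping 1-minute windows starting at 15:00
2. Count LOGOUT events in each window
3. Find the window with maximum count
4. Maximum events in a window: 1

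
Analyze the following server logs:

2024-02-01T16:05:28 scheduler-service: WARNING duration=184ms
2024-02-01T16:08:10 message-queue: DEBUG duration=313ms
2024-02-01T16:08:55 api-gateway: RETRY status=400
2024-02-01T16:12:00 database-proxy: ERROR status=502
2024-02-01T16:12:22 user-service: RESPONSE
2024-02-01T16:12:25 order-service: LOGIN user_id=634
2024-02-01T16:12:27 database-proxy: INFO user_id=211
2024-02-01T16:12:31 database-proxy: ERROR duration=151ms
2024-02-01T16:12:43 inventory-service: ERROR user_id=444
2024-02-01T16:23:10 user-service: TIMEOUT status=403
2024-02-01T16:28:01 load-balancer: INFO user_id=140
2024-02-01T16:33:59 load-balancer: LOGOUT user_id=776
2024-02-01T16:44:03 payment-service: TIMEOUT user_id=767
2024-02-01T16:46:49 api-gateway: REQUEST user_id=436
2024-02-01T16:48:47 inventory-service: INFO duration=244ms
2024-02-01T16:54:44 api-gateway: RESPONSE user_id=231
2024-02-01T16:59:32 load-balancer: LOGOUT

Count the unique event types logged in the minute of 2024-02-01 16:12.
4

To count unique event types:

1. Filter events in the minute starting at 2024-02-01 16:12
2. Extract event types from matching entries
3. Count unique types: 4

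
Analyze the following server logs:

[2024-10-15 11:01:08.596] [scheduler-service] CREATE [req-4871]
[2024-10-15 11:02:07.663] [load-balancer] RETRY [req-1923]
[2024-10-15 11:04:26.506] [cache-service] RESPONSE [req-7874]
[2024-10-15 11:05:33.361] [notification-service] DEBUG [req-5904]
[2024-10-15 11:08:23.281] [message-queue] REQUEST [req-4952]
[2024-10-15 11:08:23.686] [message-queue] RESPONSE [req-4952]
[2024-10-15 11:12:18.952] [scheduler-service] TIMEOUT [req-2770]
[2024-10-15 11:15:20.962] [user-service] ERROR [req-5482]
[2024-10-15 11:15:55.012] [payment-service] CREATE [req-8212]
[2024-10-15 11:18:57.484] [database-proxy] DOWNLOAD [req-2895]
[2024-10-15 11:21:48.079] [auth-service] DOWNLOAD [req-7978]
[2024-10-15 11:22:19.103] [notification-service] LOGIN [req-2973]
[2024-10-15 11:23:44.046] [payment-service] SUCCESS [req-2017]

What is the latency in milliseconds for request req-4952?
405

To calculate latency:

1. Find REQUEST with id req-4952: 2024-10-15 11:08:23.281
2. Find RESPONSE with id req-4952: 2024-10-15 11:08:23.686
3. Latency: 2024-10-15 11:08:23.686 - 2024-10-15 11:08:23.281 = 405ms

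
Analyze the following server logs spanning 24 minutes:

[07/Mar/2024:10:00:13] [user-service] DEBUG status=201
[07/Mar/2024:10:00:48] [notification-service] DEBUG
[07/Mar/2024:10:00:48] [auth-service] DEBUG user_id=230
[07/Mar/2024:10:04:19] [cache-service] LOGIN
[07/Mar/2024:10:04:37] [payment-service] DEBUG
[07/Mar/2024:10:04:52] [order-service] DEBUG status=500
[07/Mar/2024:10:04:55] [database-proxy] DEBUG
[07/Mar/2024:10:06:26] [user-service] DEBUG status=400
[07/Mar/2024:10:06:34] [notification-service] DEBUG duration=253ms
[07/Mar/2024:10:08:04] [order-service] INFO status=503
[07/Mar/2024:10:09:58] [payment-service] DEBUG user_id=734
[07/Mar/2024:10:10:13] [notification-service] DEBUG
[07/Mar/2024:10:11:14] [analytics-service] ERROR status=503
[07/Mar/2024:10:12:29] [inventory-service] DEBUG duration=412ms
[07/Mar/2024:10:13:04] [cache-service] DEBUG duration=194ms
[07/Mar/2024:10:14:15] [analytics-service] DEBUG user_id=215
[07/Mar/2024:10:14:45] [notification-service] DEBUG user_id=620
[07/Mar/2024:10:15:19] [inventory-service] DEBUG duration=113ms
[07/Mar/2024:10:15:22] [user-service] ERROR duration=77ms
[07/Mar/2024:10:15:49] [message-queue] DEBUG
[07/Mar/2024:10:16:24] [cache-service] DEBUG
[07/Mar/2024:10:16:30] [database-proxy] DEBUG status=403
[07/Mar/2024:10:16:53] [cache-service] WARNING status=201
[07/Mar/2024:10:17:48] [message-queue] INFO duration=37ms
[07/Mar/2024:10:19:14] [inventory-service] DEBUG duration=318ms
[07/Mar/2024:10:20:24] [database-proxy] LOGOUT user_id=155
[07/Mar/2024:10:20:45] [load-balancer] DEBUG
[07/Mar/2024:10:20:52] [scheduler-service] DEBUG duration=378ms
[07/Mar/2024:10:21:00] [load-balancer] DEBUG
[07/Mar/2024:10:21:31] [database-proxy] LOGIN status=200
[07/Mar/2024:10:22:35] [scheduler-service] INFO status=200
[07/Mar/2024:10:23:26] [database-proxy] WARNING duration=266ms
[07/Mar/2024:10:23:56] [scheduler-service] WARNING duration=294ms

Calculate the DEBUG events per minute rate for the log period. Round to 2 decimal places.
0.92

To calculate the rate:

1. Count total DEBUG events: 22
2. Total time period: 24 minutes
3. Rate = 22 / 24 = 0.92 events per minute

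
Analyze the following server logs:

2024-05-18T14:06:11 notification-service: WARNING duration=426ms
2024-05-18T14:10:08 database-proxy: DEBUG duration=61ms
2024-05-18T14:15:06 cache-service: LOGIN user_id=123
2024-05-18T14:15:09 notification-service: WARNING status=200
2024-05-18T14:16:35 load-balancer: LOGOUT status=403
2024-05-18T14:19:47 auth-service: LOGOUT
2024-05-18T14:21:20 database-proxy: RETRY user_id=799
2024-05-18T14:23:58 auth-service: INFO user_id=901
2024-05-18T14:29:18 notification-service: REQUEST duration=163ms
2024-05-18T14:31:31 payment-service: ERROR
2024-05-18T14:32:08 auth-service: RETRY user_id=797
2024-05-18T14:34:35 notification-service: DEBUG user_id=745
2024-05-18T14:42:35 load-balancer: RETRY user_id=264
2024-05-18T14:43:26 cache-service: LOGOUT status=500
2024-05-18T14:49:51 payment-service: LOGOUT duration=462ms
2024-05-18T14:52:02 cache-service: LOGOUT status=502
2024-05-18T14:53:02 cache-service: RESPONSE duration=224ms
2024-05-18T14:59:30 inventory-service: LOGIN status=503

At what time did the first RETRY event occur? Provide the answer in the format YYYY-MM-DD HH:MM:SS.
2024-05-18 14:21:20

To find the first event:

1. Filter for all RETRY events
2. Sort by timestamp
3. Select the first one
4. Timestamp: 2024-05-18 14:21:20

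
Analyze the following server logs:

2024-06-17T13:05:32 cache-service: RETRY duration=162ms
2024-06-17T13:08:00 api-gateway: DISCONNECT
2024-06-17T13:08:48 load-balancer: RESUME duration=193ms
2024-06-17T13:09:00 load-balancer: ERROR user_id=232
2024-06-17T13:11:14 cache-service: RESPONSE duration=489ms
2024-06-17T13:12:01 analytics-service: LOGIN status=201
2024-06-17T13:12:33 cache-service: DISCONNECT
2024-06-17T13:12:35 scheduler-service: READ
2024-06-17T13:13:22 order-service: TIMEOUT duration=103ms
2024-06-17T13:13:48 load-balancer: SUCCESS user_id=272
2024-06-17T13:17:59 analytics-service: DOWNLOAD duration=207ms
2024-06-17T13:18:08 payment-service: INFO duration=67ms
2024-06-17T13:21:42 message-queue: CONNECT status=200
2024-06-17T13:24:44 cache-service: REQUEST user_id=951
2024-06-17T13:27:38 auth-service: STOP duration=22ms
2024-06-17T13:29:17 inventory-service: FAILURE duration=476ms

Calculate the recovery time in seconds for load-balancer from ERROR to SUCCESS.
288

To calculate recovery time:

1. Find ERROR event for load-balancer: 2024-06-17T13:09:00
2. Find next SUCCESS event for load-balancer: 2024-06-17T13:13:48
3. Recovery time: 2024-06-17T13:13:48 - 2024-06-17T13:09:00 = 288 seconds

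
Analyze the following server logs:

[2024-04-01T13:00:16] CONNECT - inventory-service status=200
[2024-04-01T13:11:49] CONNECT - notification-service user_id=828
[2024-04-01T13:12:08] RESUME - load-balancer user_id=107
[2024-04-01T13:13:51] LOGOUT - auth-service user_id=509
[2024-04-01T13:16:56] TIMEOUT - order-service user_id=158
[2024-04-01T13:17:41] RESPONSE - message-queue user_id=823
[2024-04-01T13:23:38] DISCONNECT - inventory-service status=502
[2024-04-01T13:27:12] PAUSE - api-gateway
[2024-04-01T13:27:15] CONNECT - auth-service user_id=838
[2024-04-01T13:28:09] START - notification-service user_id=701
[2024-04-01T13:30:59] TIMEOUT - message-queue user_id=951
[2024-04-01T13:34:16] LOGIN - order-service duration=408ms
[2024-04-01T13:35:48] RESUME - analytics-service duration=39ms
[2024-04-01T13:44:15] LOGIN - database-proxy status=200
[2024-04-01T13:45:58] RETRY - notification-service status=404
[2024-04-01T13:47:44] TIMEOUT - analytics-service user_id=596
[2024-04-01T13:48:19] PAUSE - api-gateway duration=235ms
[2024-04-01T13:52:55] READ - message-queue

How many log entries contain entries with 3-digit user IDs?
9

To find matching entries:

1. Pattern to match: entries with 3-digit user IDs
2. Scan each log entry for the pattern
3. Count matches: 9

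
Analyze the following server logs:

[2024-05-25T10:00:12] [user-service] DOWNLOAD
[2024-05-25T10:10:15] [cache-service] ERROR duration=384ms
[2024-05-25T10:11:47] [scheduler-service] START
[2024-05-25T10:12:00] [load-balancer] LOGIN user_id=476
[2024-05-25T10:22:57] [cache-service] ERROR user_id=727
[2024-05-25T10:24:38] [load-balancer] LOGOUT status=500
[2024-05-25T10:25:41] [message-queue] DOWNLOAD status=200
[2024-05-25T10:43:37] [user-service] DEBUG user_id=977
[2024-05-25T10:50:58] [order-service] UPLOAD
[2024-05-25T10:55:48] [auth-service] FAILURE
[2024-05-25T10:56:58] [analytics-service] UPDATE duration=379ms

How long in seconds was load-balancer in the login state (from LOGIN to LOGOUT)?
758

To calculate state duration:

1. Find LOGIN event for load-balancer: 2024-05-25T10:12:00
2. Find LOGOUT event for load-balancer: 2024-05-25T10:24:38
3. Calculate duration: 2024-05-25T10:24:38 - 2024-05-25T10:12:00 = 758 seconds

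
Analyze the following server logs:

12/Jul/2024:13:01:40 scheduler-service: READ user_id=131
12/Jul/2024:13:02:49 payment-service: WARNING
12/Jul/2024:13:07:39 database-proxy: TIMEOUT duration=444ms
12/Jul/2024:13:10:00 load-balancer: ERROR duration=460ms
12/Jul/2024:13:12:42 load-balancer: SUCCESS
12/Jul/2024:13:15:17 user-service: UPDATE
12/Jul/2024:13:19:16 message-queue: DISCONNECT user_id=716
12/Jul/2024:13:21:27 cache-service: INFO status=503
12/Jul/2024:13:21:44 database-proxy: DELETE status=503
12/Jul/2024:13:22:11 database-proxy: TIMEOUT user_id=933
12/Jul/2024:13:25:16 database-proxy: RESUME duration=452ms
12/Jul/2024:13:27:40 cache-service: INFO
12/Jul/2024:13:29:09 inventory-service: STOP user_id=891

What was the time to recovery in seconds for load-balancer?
162

To calculate recovery time:

1. Find ERROR event for load-balancer: 12/Jul/2024:13:10:00
2. Find next SUCCESS event for load-balancer: 12/Jul/2024:13:12:42
3. Recovery time: 12/Jul/2024:13:12:42 - 12/Jul/2024:13:10:00 = 162 seconds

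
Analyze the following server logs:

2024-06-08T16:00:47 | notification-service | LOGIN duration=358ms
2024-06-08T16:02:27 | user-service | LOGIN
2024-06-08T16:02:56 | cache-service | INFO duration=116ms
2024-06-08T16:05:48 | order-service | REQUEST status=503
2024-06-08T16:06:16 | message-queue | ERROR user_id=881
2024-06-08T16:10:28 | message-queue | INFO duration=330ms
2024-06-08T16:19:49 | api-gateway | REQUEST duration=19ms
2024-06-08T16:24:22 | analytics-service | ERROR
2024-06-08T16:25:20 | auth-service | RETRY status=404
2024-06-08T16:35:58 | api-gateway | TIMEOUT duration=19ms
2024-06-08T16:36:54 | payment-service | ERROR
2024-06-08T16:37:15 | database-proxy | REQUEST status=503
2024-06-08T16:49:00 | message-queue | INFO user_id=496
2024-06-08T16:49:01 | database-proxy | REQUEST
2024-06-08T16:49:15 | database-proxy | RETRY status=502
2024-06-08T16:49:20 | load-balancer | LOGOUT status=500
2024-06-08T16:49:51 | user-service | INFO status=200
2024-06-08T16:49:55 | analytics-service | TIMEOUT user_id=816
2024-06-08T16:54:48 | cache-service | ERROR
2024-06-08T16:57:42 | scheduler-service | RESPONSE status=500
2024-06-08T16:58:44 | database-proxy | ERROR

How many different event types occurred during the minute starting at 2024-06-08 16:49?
5

To count unique event types:

1. Filter events in the minute starting at 2024-06-08 16:49
2. Extract event types from matching entries
3. Count unique types: 5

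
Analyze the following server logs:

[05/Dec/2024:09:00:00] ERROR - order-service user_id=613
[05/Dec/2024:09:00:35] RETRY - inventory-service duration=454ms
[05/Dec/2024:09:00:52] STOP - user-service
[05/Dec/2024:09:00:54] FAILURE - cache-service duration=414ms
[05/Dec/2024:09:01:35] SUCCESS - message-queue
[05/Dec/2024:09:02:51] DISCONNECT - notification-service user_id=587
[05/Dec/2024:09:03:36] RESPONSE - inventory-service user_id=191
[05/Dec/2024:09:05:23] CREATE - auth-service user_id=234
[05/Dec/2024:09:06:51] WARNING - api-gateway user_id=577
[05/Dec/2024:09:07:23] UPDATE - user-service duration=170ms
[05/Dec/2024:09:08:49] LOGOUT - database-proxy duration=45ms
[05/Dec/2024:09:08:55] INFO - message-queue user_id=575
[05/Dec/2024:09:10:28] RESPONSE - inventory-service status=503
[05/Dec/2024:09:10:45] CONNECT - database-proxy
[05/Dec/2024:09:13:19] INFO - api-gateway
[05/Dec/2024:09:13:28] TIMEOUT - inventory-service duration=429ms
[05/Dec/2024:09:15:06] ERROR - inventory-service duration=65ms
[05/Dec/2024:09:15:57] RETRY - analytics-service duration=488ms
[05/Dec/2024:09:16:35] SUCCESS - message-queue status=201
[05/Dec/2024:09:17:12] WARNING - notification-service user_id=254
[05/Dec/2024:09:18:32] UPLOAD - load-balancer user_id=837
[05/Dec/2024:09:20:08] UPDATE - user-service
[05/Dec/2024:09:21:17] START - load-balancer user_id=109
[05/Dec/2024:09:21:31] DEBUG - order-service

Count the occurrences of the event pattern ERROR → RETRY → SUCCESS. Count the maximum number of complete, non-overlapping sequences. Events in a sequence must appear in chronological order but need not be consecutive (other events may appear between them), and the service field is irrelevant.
2

To count sequences:

1. Look for pattern: ERROR → RETRY → SUCCESS
2. Greedily scan the log in chronological order, matching each sequence element in turn (ignoring service)
3. Each time the full pattern completes, increment the count and restart matching from the next event
4. Complete non-overlapping sequences found: 2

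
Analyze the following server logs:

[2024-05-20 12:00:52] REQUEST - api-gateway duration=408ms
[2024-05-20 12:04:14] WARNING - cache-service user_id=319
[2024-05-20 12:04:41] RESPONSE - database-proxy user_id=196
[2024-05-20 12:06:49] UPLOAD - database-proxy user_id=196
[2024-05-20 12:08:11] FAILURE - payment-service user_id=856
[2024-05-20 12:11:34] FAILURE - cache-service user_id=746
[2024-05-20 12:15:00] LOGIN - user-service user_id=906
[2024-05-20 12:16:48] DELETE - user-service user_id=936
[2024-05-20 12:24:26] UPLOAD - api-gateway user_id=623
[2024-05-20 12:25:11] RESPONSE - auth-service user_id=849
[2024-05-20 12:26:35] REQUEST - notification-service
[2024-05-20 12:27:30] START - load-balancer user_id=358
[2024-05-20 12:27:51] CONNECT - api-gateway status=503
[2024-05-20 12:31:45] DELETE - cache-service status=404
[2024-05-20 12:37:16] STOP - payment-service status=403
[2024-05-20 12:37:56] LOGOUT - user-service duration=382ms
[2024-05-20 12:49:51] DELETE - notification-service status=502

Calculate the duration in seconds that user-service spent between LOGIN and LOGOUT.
1376

To calculate state duration:

1. Find LOGIN event for user-service: 2024-05-20 12:15:00
2. Find LOGOUT event for user-service: 2024-05-20 12:37:56
3. Calculate duration: 2024-05-20 12:37:56 - 2024-05-20 12:15:00 = 1376 seconds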